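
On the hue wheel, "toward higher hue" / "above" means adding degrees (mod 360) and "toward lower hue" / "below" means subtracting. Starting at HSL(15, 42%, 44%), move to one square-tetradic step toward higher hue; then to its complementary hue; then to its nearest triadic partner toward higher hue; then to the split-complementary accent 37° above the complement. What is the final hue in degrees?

+90° (square ↑): 15 + 90 = 105°
+180° (complement): 105 + 180 = 285°
+120° (triadic ↑): 285 + 120 = 405 → 405 − 360 = 45°
+217° (split-comp 37° ↑): 45 + 217 = 262°

262°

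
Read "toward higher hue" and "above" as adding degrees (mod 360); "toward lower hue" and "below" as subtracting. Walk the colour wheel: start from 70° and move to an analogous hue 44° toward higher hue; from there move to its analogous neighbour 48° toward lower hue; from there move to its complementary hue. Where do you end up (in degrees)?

+44° (analog 44° ↑): 70 + 44 = 114°
−48° (analog 48° ↓): 114 − 48 = 66°
+180° (complement): 66 + 180 = 246°

246°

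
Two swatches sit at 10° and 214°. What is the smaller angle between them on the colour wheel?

156°

|10 − 214| = 204.
The shorter arc is 360 − 204 = 156°.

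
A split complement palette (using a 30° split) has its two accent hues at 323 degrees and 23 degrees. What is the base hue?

173°

The accents sit 30° either side of the complement, so the complement is their short-arc midpoint on the wheel.
Short-arc midpoint of 323° and 23°: 353°.
Base is 180° from the complement: 353 − 180 = 173°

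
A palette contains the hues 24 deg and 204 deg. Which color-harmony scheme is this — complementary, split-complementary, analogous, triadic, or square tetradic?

Sort the hues: 24°, 204°.
Successive gaps around the wheel: 180°, 180°.
Two hues 180° apart are complementary.

complementary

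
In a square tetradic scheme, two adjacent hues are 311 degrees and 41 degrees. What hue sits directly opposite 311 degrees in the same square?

A square tetradic scheme places four hues 90° apart; opposite corners are 180° apart.
311 + 180 = 491 → 491 − 360 = 131°

131°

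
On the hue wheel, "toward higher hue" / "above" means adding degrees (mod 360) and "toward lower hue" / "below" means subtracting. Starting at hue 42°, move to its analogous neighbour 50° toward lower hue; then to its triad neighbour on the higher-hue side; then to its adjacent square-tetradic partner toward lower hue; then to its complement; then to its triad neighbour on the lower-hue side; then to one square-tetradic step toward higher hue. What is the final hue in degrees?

analog 50° ↓ −50°: 42 − 50 = -8 → -8 + 360 = 352°
triadic ↑ +120°: 352 + 120 = 472 → 472 − 360 = 112°
square ↓ −90°: 112 − 90 = 22°
complement +180°: 22 + 180 = 202°
triadic ↓ −120°: 202 − 120 = 82°
square ↑ +90°: 82 + 90 = 172°

172°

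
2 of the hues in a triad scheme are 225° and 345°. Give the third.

A triad places three hues 120° apart.
The full set through 225° is {105°, 225°, 345°}.
Given {225°, 345°}, the missing hue is 105°.

105°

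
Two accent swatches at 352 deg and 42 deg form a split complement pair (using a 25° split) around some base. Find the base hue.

The accents sit 25° either side of the complement, so the complement is their short-arc midpoint on the wheel.
Short-arc midpoint of 352° and 42°: 17°.
Base is 180° from the complement: 17 − 180 = -163 → -163 + 360 = 197°

197°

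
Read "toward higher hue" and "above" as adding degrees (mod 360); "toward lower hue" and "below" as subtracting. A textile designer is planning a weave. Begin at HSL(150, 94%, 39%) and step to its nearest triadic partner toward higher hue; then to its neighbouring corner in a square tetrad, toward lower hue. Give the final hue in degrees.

180°

150 + 120 = 270°   (triadic ↑)
270 − 90 = 180°   (square ↓)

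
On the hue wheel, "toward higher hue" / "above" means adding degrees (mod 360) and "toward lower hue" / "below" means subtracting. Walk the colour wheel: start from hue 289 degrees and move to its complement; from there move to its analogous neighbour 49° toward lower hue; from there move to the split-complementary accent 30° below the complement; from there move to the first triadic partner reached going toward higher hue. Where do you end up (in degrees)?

289 + 180 = 469 → 469 − 360 = 109°   (complement)
109 − 49 = 60°   (analog 49° ↓)
60 + 150 = 210°   (split-comp 30° ↓)
210 + 120 = 330°   (triadic ↑)

330°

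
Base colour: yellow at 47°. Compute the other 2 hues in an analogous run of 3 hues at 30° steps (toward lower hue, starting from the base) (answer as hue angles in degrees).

17° and 347°

Analogous hues sit every 30° along the wheel.
47 − 30 = 17°
47 − 60 = -13 → -13 + 360 = 347°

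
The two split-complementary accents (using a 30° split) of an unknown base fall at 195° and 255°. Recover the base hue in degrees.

The accents sit 30° either side of the complement, so the complement is their short-arc midpoint on the wheel.
Short-arc midpoint of 195° and 255°: 225°.
Base is 180° from the complement: 225 − 180 = 45°

45°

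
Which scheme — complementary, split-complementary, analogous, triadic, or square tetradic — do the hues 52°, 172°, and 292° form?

triadic

Sort the hues: 52°, 172°, 292°.
Successive gaps around the wheel: 120°, 120°, 120°.
Three hues equally spaced 120° apart form a triad.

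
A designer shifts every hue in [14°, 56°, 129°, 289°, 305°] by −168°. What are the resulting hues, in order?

206°, 248°, 321°, 121°, 137°

14 − 168 = -154 → -154 + 360 = 206°
56 − 168 = -112 → -112 + 360 = 248°
129 − 168 = -39 → -39 + 360 = 321°
289 − 168 = 121°
305 − 168 = 137°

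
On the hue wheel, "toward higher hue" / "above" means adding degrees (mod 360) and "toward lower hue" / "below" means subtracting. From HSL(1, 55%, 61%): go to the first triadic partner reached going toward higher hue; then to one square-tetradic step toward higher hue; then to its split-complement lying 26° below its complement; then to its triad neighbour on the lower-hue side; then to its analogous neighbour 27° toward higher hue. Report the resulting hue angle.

triadic ↑ +120°: 1 + 120 = 121°
square ↑ +90°: 121 + 90 = 211°
split-comp 26° ↓ +154°: 211 + 154 = 365 → 365 − 360 = 5°
triadic ↓ −120°: 5 − 120 = -115 → -115 + 360 = 245°
analog 27° ↑ +27°: 245 + 27 = 272°

272°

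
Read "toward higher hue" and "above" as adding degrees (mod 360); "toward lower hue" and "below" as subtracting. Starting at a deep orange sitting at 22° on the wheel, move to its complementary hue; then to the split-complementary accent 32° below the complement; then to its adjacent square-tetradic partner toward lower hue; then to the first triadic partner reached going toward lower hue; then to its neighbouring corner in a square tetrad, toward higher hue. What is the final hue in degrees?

complement +180°: 22 + 180 = 202°
split-comp 32° ↓ +148°: 202 + 148 = 350°
square ↓ −90°: 350 − 90 = 260°
triadic ↓ −120°: 260 − 120 = 140°
square ↑ +90°: 140 + 90 = 230°

230°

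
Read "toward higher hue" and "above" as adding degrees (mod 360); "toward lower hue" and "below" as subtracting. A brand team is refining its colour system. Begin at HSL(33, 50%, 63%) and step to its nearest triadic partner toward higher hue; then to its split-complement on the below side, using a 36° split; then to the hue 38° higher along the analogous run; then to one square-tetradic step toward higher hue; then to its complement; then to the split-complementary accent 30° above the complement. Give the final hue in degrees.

95°

triadic ↑ +120°: 33 + 120 = 153°
split-comp 36° ↓ +144°: 153 + 144 = 297°
analog 38° ↑ +38°: 297 + 38 = 335°
square ↑ +90°: 335 + 90 = 425 → 425 − 360 = 65°
complement +180°: 65 + 180 = 245°
split-comp 30° ↑ +210°: 245 + 210 = 455 → 455 − 360 = 95°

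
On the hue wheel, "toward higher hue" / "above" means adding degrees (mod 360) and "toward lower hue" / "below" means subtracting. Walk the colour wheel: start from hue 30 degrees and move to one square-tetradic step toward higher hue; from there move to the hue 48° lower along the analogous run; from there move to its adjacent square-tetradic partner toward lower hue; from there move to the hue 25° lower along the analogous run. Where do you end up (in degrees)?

+90° (square ↑): 30 + 90 = 120°
−48° (analog 48° ↓): 120 − 48 = 72°
−90° (square ↓): 72 − 90 = -18 → -18 + 360 = 342°
−25° (analog 25° ↓): 342 − 25 = 317°

317°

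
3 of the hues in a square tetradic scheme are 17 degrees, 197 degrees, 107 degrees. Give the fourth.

287°

A square tetradic scheme places four hues every 90°.
The full set through 17° is {17°, 107°, 197°, 287°}.
Given {17°, 107°, 197°}, the missing hue is 287°.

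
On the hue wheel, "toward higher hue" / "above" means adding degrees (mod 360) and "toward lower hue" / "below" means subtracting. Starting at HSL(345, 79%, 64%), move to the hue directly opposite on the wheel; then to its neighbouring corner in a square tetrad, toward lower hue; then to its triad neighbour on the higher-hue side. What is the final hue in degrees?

345 + 180 = 525 → 525 − 360 = 165°   (complement)
165 − 90 = 75°   (square ↓)
75 + 120 = 195°   (triadic ↑)

195°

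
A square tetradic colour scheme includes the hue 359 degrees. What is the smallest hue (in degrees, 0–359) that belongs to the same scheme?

A square tetradic scheme places four hues every 90°.
The full set through 359° is {89°, 179°, 269°, 359°}.

89°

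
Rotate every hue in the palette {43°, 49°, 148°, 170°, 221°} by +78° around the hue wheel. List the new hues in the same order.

43 + 78 = 121°
49 + 78 = 127°
148 + 78 = 226°
170 + 78 = 248°
221 + 78 = 299°

121°, 127°, 226°, 248°, 299°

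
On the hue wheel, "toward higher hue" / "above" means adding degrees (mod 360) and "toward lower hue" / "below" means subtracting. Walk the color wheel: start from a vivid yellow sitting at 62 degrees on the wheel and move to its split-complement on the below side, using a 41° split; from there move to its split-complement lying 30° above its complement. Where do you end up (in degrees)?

+139° (split-comp 41° ↓): 62 + 139 = 201°
+210° (split-comp 30° ↑): 201 + 210 = 411 → 411 − 360 = 51°

51°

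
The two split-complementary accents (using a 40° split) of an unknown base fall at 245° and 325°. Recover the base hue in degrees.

The accents sit 40° either side of the complement, so the complement is their short-arc midpoint on the wheel.
Short-arc midpoint of 245° and 325°: 285°.
Base is 180° from the complement: 285 − 180 = 105°

105°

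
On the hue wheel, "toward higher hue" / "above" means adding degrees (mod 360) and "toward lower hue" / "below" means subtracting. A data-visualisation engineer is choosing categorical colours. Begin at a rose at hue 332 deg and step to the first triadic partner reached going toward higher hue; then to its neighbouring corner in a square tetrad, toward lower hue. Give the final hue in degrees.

332 + 120 = 452 → 452 − 360 = 92°   (triadic ↑)
92 − 90 = 2°   (square ↓)

2°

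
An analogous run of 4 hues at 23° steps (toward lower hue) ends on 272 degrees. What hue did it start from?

341°

3 steps of 23° (toward lower hue) give a net shift of −69°.
Start = end − shift: 272 + 69 = 341°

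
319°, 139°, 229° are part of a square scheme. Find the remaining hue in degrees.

49°

A square tetradic scheme places four hues every 90°.
The full set through 139° is {49°, 139°, 229°, 319°}.
Given {139°, 229°, 319°}, the missing hue is 49°.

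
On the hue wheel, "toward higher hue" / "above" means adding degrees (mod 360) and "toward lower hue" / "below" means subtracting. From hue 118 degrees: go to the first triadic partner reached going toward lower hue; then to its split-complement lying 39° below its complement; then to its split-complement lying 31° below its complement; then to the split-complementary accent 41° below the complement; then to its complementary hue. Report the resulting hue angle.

−120° (triadic ↓): 118 − 120 = -2 → -2 + 360 = 358°
+141° (split-comp 39° ↓): 358 + 141 = 499 → 499 − 360 = 139°
+149° (split-comp 31° ↓): 139 + 149 = 288°
+139° (split-comp 41° ↓): 288 + 139 = 427 → 427 − 360 = 67°
+180° (complement): 67 + 180 = 247°

247°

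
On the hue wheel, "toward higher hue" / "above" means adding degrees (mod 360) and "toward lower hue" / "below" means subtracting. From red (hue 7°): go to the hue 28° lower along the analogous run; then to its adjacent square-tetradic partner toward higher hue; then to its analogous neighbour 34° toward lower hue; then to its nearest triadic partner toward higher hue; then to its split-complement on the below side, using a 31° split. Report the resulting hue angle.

304°

7 − 28 = -21 → -21 + 360 = 339°   (analog 28° ↓)
339 + 90 = 429 → 429 − 360 = 69°   (square ↑)
69 − 34 = 35°   (analog 34° ↓)
35 + 120 = 155°   (triadic ↑)
155 + 149 = 304°   (split-comp 31° ↓)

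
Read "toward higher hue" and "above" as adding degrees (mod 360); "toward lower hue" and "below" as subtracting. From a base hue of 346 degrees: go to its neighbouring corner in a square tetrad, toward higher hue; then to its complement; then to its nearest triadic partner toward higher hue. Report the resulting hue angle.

16°

+90° (square ↑): 346 + 90 = 436 → 436 − 360 = 76°
+180° (complement): 76 + 180 = 256°
+120° (triadic ↑): 256 + 120 = 376 → 376 − 360 = 16°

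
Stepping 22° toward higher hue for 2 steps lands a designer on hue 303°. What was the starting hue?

2 steps of 22° (toward higher hue) give a net shift of +44°.
Start = end − shift: 303 − 44 = 259°

259°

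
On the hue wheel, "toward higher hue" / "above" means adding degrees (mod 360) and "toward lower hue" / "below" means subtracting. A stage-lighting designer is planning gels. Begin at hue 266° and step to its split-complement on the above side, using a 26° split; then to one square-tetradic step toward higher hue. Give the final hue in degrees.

202°

266 + 206 = 472 → 472 − 360 = 112°   (split-comp 26° ↑)
112 + 90 = 202°   (square ↑)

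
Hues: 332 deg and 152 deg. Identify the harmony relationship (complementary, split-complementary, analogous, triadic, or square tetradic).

Sort the hues: 152°, 332°.
Successive gaps around the wheel: 180°, 180°.
Two hues 180° apart are complementary.

complementary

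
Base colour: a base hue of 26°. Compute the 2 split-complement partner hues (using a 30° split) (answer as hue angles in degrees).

176° and 236°

Split-complementary hues sit 30° either side of the complement.
Complement of 26°: 26 + 180 = 206°
206 − 30 = 176°
206 + 30 = 236°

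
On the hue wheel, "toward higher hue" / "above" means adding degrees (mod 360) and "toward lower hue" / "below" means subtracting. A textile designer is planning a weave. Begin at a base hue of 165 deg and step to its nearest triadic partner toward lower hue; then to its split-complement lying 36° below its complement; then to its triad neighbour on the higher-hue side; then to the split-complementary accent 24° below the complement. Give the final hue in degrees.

105°

165 − 120 = 45°   (triadic ↓)
45 + 144 = 189°   (split-comp 36° ↓)
189 + 120 = 309°   (triadic ↑)
309 + 156 = 465 → 465 − 360 = 105°   (split-comp 24° ↓)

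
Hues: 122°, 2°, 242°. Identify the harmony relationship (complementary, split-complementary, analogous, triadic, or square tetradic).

Sort the hues: 2°, 122°, 242°.
Successive gaps around the wheel: 120°, 120°, 120°.
Three hues equally spaced 120° apart form a triad.

triadic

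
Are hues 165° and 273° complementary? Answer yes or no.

no

Angular distance: |165 − 273| = 108 = 108°.
Complementary requires 180°.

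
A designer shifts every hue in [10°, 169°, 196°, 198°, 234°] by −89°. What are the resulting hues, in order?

281°, 80°, 107°, 109°, 145°

10 − 89 = -79 → -79 + 360 = 281°
169 − 89 = 80°
196 − 89 = 107°
198 − 89 = 109°
234 − 89 = 145°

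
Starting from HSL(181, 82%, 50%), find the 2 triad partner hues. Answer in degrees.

A triad places three hues 120° apart.
181 + 120 = 301°
181 + 240 = 421 → 421 − 360 = 61°

301° and 61°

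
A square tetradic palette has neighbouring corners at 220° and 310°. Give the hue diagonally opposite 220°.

A square tetradic scheme places four hues 90° apart; opposite corners are 180° apart.
220 + 180 = 400 → 400 − 360 = 40°

40°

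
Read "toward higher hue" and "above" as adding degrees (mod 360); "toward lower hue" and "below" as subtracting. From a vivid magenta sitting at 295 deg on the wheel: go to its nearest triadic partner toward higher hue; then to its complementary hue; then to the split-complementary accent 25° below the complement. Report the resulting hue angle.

30°

+120° (triadic ↑): 295 + 120 = 415 → 415 − 360 = 55°
+180° (complement): 55 + 180 = 235°
+155° (split-comp 25° ↓): 235 + 155 = 390 → 390 − 360 = 30°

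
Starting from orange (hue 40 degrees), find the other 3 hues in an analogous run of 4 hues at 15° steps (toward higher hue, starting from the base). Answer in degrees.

55°, 70° and 85°

Analogous hues sit every 15° along the wheel.
40 + 15 = 55°
40 + 30 = 70°
40 + 45 = 85°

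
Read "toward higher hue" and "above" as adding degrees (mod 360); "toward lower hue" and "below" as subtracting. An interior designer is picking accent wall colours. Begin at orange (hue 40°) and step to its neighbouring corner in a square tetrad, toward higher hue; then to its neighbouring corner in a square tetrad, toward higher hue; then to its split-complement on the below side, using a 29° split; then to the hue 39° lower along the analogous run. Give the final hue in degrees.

40 + 90 = 130°   (square ↑)
130 + 90 = 220°   (square ↑)
220 + 151 = 371 → 371 − 360 = 11°   (split-comp 29° ↓)
11 − 39 = -28 → -28 + 360 = 332°   (analog 39° ↓)

332°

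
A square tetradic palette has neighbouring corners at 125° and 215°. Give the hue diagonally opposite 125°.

305°

A square tetradic scheme places four hues 90° apart; opposite corners are 180° apart.
125 + 180 = 305°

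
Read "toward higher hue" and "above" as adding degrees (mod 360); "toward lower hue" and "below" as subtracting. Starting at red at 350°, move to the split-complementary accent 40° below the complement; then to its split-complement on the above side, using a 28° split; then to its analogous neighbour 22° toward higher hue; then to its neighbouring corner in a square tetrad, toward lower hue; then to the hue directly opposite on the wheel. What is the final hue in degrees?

90°

split-comp 40° ↓ +140°: 350 + 140 = 490 → 490 − 360 = 130°
split-comp 28° ↑ +208°: 130 + 208 = 338°
analog 22° ↑ +22°: 338 + 22 = 360 → 360 − 360 = 0°
square ↓ −90°: 0 − 90 = -90 → -90 + 360 = 270°
complement +180°: 270 + 180 = 450 → 450 − 360 = 90°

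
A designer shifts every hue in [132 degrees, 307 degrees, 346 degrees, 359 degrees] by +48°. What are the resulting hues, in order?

132 + 48 = 180°
307 + 48 = 355°
346 + 48 = 394 → 394 − 360 = 34°
359 + 48 = 407 → 407 − 360 = 47°

180°, 355°, 34°, 47°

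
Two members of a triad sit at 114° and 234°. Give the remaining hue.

A triad spaces three hues 120° apart.
The full set is {114°, 234°, 354°}.

354°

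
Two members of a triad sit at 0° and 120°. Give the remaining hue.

A triad spaces three hues 120° apart.
The full set is {0°, 120°, 240°}.

240°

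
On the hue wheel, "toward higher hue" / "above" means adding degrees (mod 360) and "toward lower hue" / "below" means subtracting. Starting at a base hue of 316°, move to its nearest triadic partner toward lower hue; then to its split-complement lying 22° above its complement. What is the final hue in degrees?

−120° (triadic ↓): 316 − 120 = 196°
+202° (split-comp 22° ↑): 196 + 202 = 398 → 398 − 360 = 38°

38°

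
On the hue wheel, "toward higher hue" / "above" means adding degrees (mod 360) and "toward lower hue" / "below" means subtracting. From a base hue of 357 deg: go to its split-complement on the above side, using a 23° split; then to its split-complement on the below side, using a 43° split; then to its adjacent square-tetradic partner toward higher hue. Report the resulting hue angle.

67°

357 + 203 = 560 → 560 − 360 = 200°   (split-comp 23° ↑)
200 + 137 = 337°   (split-comp 43° ↓)
337 + 90 = 427 → 427 − 360 = 67°   (square ↑)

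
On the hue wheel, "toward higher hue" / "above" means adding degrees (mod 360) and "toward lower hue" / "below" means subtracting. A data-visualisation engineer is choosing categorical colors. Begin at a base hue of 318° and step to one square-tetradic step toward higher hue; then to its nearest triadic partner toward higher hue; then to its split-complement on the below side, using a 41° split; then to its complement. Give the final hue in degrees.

318 + 90 = 408 → 408 − 360 = 48°   (square ↑)
48 + 120 = 168°   (triadic ↑)
168 + 139 = 307°   (split-comp 41° ↓)
307 + 180 = 487 → 487 − 360 = 127°   (complement)

127°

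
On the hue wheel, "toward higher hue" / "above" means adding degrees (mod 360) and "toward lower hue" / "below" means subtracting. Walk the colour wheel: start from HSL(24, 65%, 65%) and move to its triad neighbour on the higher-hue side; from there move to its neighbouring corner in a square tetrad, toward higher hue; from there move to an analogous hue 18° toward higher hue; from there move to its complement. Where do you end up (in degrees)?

+120° (triadic ↑): 24 + 120 = 144°
+90° (square ↑): 144 + 90 = 234°
+18° (analog 18° ↑): 234 + 18 = 252°
+180° (complement): 252 + 180 = 432 → 432 − 360 = 72°

72°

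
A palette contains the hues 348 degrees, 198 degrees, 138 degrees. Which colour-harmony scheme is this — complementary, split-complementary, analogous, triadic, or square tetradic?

Sort the hues: 138°, 198°, 348°.
Successive gaps around the wheel: 60°, 150°, 150°.
Two 150° gaps and one 60° gap — a base hue opposite a pair of accents 30° either side of its complement — is the split-complementary pattern.

split-complementary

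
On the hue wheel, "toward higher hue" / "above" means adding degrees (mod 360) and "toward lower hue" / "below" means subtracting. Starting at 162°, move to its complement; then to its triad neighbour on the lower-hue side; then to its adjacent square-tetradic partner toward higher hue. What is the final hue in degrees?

312°

+180° (complement): 162 + 180 = 342°
−120° (triadic ↓): 342 − 120 = 222°
+90° (square ↑): 222 + 90 = 312°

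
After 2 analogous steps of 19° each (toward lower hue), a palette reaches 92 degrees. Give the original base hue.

130°

2 steps of 19° (toward lower hue) give a net shift of −38°.
Start = end − shift: 92 + 38 = 130°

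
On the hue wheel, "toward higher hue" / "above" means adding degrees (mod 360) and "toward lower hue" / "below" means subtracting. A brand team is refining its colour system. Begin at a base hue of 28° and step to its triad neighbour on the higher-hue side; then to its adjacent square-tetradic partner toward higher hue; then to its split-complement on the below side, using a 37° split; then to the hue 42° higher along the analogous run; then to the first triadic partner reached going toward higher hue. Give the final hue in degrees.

183°

+120° (triadic ↑): 28 + 120 = 148°
+90° (square ↑): 148 + 90 = 238°
+143° (split-comp 37° ↓): 238 + 143 = 381 → 381 − 360 = 21°
+42° (analog 42° ↑): 21 + 42 = 63°
+120° (triadic ↑): 63 + 120 = 183°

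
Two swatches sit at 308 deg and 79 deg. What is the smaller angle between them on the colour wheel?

131°

|308 − 79| = 229.
The shorter arc is 360 − 229 = 131°.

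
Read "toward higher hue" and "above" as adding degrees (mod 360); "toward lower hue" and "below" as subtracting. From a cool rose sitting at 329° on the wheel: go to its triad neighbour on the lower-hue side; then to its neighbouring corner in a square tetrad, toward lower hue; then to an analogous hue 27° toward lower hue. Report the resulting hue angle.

92°

329 − 120 = 209°   (triadic ↓)
209 − 90 = 119°   (square ↓)
119 − 27 = 92°   (analog 27° ↓)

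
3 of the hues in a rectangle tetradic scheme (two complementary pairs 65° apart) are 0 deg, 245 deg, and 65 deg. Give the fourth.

180°

A rectangular tetradic uses two complementary pairs 65° apart: offsets 0°, 65°, 180°, 245°.
Among {0°, 65°, 245°}, 245° and 65° are a 180° pair.
The remaining hue 0° needs its own complement: 0 + 180 = 180°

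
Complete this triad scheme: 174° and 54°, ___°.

A triad places three hues 120° apart.
The full set through 54° is {54°, 174°, 294°}.
Given {54°, 174°}, the missing hue is 294°.

294°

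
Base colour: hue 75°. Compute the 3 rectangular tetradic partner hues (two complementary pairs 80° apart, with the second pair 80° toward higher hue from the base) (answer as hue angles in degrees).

A rectangular tetradic uses two complementary pairs 80° apart: offsets 0°, 80°, 180°, 260°.
75 + 80 = 155°
75 + 180 = 255°
75 + 260 = 335°

155°, 255°, 335°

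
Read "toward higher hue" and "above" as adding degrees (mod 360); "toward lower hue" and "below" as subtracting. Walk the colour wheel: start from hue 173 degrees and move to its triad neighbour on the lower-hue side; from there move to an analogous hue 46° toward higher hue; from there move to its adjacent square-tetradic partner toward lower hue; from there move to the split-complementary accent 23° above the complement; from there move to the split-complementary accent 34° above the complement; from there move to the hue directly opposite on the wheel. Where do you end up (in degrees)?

triadic ↓ −120°: 173 − 120 = 53°
analog 46° ↑ +46°: 53 + 46 = 99°
square ↓ −90°: 99 − 90 = 9°
split-comp 23° ↑ +203°: 9 + 203 = 212°
split-comp 34° ↑ +214°: 212 + 214 = 426 → 426 − 360 = 66°
complement +180°: 66 + 180 = 246°

246°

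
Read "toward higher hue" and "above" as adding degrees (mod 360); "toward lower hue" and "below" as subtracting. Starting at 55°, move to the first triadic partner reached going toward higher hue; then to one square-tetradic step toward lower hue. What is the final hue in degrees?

85°

55 + 120 = 175°   (triadic ↑)
175 − 90 = 85°   (square ↓)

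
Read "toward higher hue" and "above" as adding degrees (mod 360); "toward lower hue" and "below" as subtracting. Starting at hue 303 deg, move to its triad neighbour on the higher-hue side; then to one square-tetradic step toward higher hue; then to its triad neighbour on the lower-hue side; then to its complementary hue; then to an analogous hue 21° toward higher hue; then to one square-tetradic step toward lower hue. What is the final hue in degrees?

triadic ↑ +120°: 303 + 120 = 423 → 423 − 360 = 63°
square ↑ +90°: 63 + 90 = 153°
triadic ↓ −120°: 153 − 120 = 33°
complement +180°: 33 + 180 = 213°
analog 21° ↑ +21°: 213 + 21 = 234°
square ↓ −90°: 234 − 90 = 144°

144°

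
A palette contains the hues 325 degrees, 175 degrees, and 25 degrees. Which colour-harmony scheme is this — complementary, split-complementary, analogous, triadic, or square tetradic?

split-complementary

Sort the hues: 25°, 175°, 325°.
Successive gaps around the wheel: 150°, 150°, 60°.
Two 150° gaps and one 60° gap — a base hue opposite a pair of accents 30° either side of its complement — is the split-complementary pattern.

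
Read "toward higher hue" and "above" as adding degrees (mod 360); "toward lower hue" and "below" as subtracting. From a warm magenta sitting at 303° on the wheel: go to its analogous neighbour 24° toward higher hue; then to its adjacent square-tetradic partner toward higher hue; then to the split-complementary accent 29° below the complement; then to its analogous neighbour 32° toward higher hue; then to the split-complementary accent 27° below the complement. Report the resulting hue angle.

33°

303 + 24 = 327°   (analog 24° ↑)
327 + 90 = 417 → 417 − 360 = 57°   (square ↑)
57 + 151 = 208°   (split-comp 29° ↓)
208 + 32 = 240°   (analog 32° ↑)
240 + 153 = 393 → 393 − 360 = 33°   (split-comp 27° ↓)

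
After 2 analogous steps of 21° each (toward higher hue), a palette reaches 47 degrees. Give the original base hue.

5°

2 steps of 21° (toward higher hue) give a net shift of +42°.
Start = end − shift: 47 − 42 = 5°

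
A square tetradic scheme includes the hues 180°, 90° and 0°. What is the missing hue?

270°

A square tetradic scheme places four hues every 90°.
The full set through 0° is {0°, 90°, 180°, 270°}.
Given {0°, 90°, 180°}, the missing hue is 270°.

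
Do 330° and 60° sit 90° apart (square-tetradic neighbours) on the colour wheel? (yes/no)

yes

Angular distance: |330 − 60| = 270; shorter arc = 360 − 270 = 90°.
90° apart (square-tetradic neighbours) requires 90°.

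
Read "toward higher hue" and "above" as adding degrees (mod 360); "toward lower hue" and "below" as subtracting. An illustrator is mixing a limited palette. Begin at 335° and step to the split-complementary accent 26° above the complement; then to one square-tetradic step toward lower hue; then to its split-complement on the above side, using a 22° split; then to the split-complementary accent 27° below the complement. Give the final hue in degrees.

86°

split-comp 26° ↑ +206°: 335 + 206 = 541 → 541 − 360 = 181°
square ↓ −90°: 181 − 90 = 91°
split-comp 22° ↑ +202°: 91 + 202 = 293°
split-comp 27° ↓ +153°: 293 + 153 = 446 → 446 − 360 = 86°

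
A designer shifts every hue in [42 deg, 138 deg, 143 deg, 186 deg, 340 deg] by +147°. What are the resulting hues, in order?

42 + 147 = 189°
138 + 147 = 285°
143 + 147 = 290°
186 + 147 = 333°
340 + 147 = 487 → 487 − 360 = 127°

189°, 285°, 290°, 333°, 127°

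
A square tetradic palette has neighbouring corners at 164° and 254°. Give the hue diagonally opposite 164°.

A square tetradic scheme places four hues 90° apart; opposite corners are 180° apart.
164 + 180 = 344°

344°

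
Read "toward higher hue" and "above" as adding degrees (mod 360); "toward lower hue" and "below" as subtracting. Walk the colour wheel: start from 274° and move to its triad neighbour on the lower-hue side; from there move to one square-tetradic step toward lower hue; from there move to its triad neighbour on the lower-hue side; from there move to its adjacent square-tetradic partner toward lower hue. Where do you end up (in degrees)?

214°

triadic ↓ −120°: 274 − 120 = 154°
square ↓ −90°: 154 − 90 = 64°
triadic ↓ −120°: 64 − 120 = -56 → -56 + 360 = 304°
square ↓ −90°: 304 − 90 = 214°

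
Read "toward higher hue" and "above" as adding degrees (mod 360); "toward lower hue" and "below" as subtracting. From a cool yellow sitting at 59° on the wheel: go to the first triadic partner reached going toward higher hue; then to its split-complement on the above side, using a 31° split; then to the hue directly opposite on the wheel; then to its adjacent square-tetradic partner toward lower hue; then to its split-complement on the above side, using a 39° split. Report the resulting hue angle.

339°

+120° (triadic ↑): 59 + 120 = 179°
+211° (split-comp 31° ↑): 179 + 211 = 390 → 390 − 360 = 30°
+180° (complement): 30 + 180 = 210°
−90° (square ↓): 210 − 90 = 120°
+219° (split-comp 39° ↑): 120 + 219 = 339°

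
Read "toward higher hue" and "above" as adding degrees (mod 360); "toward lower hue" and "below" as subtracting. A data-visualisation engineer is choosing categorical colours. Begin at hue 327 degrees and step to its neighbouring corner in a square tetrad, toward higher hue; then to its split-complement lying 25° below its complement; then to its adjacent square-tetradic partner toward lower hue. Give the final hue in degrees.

square ↑ +90°: 327 + 90 = 417 → 417 − 360 = 57°
split-comp 25° ↓ +155°: 57 + 155 = 212°
square ↓ −90°: 212 − 90 = 122°

122°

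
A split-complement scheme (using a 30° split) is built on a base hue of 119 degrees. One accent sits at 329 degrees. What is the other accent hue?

Split-complementary hues sit 30° either side of the complement.
Complement of the base 119°: 119 + 180 = 299°
The given accent 329° is 30° one side of 299°; the other accent sits 30° the other side: 299 − 30 = 269°

269°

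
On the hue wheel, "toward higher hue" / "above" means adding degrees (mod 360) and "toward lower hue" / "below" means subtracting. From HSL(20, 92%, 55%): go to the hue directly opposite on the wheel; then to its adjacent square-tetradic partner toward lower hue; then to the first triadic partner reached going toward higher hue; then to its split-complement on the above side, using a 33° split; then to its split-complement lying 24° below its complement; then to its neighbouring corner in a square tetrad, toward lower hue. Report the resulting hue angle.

149°

complement +180°: 20 + 180 = 200°
square ↓ −90°: 200 − 90 = 110°
triadic ↑ +120°: 110 + 120 = 230°
split-comp 33° ↑ +213°: 230 + 213 = 443 → 443 − 360 = 83°
split-comp 24° ↓ +156°: 83 + 156 = 239°
square ↓ −90°: 239 − 90 = 149°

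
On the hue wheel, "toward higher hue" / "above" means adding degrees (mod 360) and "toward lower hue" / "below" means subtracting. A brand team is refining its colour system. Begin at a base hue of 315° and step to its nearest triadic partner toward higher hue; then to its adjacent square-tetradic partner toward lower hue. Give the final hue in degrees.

345°

315 + 120 = 435 → 435 − 360 = 75°   (triadic ↑)
75 − 90 = -15 → -15 + 360 = 345°   (square ↓)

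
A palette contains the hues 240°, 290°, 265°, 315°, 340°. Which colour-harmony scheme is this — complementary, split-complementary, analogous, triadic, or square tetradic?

Sort the hues: 240°, 265°, 290°, 315°, 340°.
Successive gaps around the wheel: 25°, 25°, 25°, 25°, 260°.
A run of hues at equal small steps (25°) with one large closing gap is an analogous group.

analogous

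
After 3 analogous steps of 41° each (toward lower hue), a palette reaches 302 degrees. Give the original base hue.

65°

3 steps of 41° (toward lower hue) give a net shift of −123°.
Start = end − shift: 302 + 123 = 425 → 425 − 360 = 65°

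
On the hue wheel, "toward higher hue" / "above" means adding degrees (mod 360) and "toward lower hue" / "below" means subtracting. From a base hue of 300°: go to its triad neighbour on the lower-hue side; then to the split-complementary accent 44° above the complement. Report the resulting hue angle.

triadic ↓ −120°: 300 − 120 = 180°
split-comp 44° ↑ +224°: 180 + 224 = 404 → 404 − 360 = 44°

44°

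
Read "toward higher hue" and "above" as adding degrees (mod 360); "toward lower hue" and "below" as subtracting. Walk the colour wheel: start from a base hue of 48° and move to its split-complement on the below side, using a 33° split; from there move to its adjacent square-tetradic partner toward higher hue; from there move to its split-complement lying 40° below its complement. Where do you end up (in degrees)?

65°

+147° (split-comp 33° ↓): 48 + 147 = 195°
+90° (square ↑): 195 + 90 = 285°
+140° (split-comp 40° ↓): 285 + 140 = 425 → 425 − 360 = 65°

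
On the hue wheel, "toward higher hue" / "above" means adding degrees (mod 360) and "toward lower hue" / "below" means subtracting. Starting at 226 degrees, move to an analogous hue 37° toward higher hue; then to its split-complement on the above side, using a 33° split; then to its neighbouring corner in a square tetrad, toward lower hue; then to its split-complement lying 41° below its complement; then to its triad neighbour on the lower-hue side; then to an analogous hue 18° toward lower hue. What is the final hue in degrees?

226 + 37 = 263°   (analog 37° ↑)
263 + 213 = 476 → 476 − 360 = 116°   (split-comp 33° ↑)
116 − 90 = 26°   (square ↓)
26 + 139 = 165°   (split-comp 41° ↓)
165 − 120 = 45°   (triadic ↓)
45 − 18 = 27°   (analog 18° ↓)

27°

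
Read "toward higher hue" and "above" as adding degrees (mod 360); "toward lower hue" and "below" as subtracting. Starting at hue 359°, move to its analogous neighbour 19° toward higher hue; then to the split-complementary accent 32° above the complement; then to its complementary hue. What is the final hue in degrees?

359 + 19 = 378 → 378 − 360 = 18°   (analog 19° ↑)
18 + 212 = 230°   (split-comp 32° ↑)
230 + 180 = 410 → 410 − 360 = 50°   (complement)

50°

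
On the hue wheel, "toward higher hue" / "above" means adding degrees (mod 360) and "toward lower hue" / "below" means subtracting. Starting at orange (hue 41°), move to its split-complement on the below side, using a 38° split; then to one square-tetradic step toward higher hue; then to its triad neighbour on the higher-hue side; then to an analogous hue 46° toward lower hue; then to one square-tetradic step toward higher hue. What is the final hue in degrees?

77°

+142° (split-comp 38° ↓): 41 + 142 = 183°
+90° (square ↑): 183 + 90 = 273°
+120° (triadic ↑): 273 + 120 = 393 → 393 − 360 = 33°
−46° (analog 46° ↓): 33 − 46 = -13 → -13 + 360 = 347°
+90° (square ↑): 347 + 90 = 437 → 437 − 360 = 77°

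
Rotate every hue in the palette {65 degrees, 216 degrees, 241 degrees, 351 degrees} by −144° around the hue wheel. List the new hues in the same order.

281°, 72°, 97°, 207°

65 − 144 = -79 → -79 + 360 = 281°
216 − 144 = 72°
241 − 144 = 97°
351 − 144 = 207°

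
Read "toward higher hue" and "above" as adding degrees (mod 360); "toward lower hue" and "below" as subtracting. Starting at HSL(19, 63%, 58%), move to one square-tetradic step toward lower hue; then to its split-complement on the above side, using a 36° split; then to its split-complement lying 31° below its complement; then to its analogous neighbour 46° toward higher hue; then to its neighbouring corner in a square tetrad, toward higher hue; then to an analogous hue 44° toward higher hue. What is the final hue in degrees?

114°

square ↓ −90°: 19 − 90 = -71 → -71 + 360 = 289°
split-comp 36° ↑ +216°: 289 + 216 = 505 → 505 − 360 = 145°
split-comp 31° ↓ +149°: 145 + 149 = 294°
analog 46° ↑ +46°: 294 + 46 = 340°
square ↑ +90°: 340 + 90 = 430 → 430 − 360 = 70°
analog 44° ↑ +44°: 70 + 44 = 114°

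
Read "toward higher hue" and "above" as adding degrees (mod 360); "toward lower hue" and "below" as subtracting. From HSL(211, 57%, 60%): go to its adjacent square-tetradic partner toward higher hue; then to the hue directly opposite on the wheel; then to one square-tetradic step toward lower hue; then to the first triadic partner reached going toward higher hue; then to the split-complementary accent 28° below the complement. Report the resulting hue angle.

303°

211 + 90 = 301°   (square ↑)
301 + 180 = 481 → 481 − 360 = 121°   (complement)
121 − 90 = 31°   (square ↓)
31 + 120 = 151°   (triadic ↑)
151 + 152 = 303°   (split-comp 28° ↓)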